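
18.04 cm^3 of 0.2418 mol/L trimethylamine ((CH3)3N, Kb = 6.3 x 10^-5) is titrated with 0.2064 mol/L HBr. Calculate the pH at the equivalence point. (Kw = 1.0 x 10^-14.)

5.38

n((CH3)3N) = 0.2418 x 0.01804 = 0.004362 mol; V(HBr) at equivalence = 0.004362/0.2064 = 0.02113 L.
At equivalence the base is fully converted to (CH3)3NH+; total volume = 0.03917 L, so [(CH3)3NH+] = 0.004362/0.03917 = 0.1114 M.
Ka((CH3)3NH+) = Kw/Kb = 1.0e-14 / 6.3 x 10^-5 = 1.59e-10.
[H^+] = sqrt(Ka x [(CH3)3NH+]) = sqrt(1.59e-10 x 0.1114) = 4.20e-6 M.
pH = -log(4.20e-6) = 5.38.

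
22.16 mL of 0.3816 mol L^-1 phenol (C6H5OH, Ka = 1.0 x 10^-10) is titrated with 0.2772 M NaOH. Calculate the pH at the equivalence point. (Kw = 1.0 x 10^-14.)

11.60

n(C6H5OH) = 0.3816 x 0.02216 = 0.008456 mol; V(NaOH) at equivalence = 0.008456/0.2772 = 0.03051 L.
At equivalence all the acid is converted to C6H5O-; total volume = 0.02216 + 0.03051 = 0.05267 L, so [C6H5O-] = 0.008456/0.05267 = 0.1606 M.
Kb = Kw/Ka = 1.0e-14 / 1.0 x 10^-10 = 0.000100.
[OH^-] = sqrt(Kb x [C6H5O-]) = sqrt(0.000100 x 0.1606) = 0.00401 M.
pOH = 2.40, so pH = 14.00 - 2.40 = 11.60.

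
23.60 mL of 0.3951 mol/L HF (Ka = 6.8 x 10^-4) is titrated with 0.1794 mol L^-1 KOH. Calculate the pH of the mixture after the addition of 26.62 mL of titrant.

Initial n(HF) = 0.3951 x 0.02360 = 0.009324 mol.
n(KOH) added = 0.1794 x 0.02662 = 0.004776 mol, converting that many moles of HF to F-.
Remaining n(HF) = 0.004549 mol; n(F-) = 0.004776 mol.
By Henderson-Hasselbalch, pH = pKa + log([A^-]/[HA]) = 3.17 + log(0.004776/0.004549) = 3.17 + (+0.02) = 3.19.

3.19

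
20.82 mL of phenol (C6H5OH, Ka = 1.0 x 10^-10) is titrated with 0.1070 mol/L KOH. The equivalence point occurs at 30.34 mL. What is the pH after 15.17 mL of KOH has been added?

15.17 mL is exactly half the equivalence volume (30.34/2), i.e. the half-equivalence point.
There, n(HA) = n(A^-), so pH = pKa = -log(1.0 x 10^-10) = 10.00.

10.00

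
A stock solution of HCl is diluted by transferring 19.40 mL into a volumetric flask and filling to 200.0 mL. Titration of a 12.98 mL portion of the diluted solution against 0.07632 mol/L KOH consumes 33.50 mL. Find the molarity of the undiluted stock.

2.03 M

n(KOH) = 0.07632 x 0.03350 = 0.002557 mol.
n(HCl) in the aliquot = 0.002557 mol.
[diluted HCl] = 0.002557 / 0.01298 = 0.1970 M.
Dilution factor = 200.0/19.40 = 10.31, so [stock] = 0.1970 x 10.31 = 2.03 M.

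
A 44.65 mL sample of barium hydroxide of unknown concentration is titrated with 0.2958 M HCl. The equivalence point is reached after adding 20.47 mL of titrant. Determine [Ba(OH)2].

0.0678 M

n(HCl) delivered = 0.2958 x 0.02047 = 0.006055 mol.
The reaction is 1 Ba(OH)2 + 2 HCl, so n(Ba(OH)2) = 0.006055 x 1/2 = 0.003028 mol.
[Ba(OH)2] = 0.003028 mol / 0.04465 L = 0.0678 M.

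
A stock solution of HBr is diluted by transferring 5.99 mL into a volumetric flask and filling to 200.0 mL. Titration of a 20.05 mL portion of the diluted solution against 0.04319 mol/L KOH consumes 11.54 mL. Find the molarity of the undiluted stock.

n(KOH) = 0.04319 x 0.01154 = 0.0004984 mol.
n(HBr) in the aliquot = 0.0004984 mol.
[diluted HBr] = 0.0004984 / 0.02005 = 0.02486 M.
Dilution factor = 200.0/5.990 = 33.39, so [stock] = 0.02486 x 33.39 = 0.830 M.

0.830 M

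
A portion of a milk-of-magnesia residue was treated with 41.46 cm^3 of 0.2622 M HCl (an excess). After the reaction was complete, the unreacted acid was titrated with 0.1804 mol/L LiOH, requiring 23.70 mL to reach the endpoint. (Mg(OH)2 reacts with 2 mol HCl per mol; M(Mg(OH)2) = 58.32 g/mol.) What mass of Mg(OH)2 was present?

0.192 g

Total n(HCl) added = 0.2622 x 0.04146 = 0.01087 mol.
n(LiOH) used = 0.1804 x 0.02370 = 0.004275 mol, which equals the excess n(HCl).
So n(HCl) consumed by the sample = 0.01087 - 0.004275 = 0.006595 mol.
n(Mg(OH)2) = 0.006595 / 2 = 0.003298 mol.
mass = 0.003298 mol x 58.32 g/mol = 0.192 g.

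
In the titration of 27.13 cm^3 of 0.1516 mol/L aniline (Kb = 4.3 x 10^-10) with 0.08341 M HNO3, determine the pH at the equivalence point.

n(C6H5NH2) = 0.1516 x 0.02713 = 0.004113 mol; V(HNO3) at equivalence = 0.004113/0.08341 = 0.04931 L.
At equivalence the base is fully converted to C6H5NH3+; total volume = 0.07644 L, so [C6H5NH3+] = 0.004113/0.07644 = 0.05381 M.
Ka(C6H5NH3+) = Kw/Kb = 1.0e-14 / 4.3 x 10^-10 = 2.33e-5.
[H^+] = sqrt(Ka x [C6H5NH3+]) = sqrt(2.33e-5 x 0.05381) = 0.00112 M.
pH = -log(0.00112) = 2.95.

2.95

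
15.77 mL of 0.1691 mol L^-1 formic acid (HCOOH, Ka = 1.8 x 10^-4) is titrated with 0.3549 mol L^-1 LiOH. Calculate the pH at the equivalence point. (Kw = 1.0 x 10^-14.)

n(HCOOH) = 0.1691 x 0.01577 = 0.002667 mol; V(LiOH) at equivalence = 0.002667/0.3549 = 0.007514 L.
At equivalence all the acid is converted to HCOO-; total volume = 0.01577 + 0.007514 = 0.02328 L, so [HCOO-] = 0.002667/0.02328 = 0.1145 M.
Kb = Kw/Ka = 1.0e-14 / 1.8 x 10^-4 = 5.56e-11.
[OH^-] = sqrt(Kb x [HCOO-]) = sqrt(5.56e-11 x 0.1145) = 2.52e-6 M.
pOH = 5.60, so pH = 14.00 - 5.60 = 8.40.

8.40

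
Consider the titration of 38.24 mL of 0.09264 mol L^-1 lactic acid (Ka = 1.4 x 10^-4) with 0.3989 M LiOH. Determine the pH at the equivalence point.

n(HC3H5O3) = 0.09264 x 0.03824 = 0.003543 mol; V(LiOH) at equivalence = 0.003543/0.3989 = 0.008881 L.
At equivalence all the acid is converted to C3H5O3-; total volume = 0.03824 + 0.008881 = 0.04712 L, so [C3H5O3-] = 0.003543/0.04712 = 0.07518 M.
Kb = Kw/Ka = 1.0e-14 / 1.4 x 10^-4 = 7.14e-11.
[OH^-] = sqrt(Kb x [C3H5O3-]) = sqrt(7.14e-11 x 0.07518) = 2.32e-6 M.
pOH = 5.64, so pH = 14.00 - 5.64 = 8.36.

8.36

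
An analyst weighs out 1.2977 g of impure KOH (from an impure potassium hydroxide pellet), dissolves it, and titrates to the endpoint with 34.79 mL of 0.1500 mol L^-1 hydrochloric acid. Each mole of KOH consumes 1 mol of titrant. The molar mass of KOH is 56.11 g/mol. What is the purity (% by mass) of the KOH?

n(HCl) = 0.1500 x 0.03479 = 0.005219 mol.
n(KOH) = 0.005219 / 1 = 0.005219 mol.
mass of KOH = 0.005219 x 56.11 = 0.2928 g.
% purity = 0.2928 / 1.2977 x 100 = 22.6%.

22.6%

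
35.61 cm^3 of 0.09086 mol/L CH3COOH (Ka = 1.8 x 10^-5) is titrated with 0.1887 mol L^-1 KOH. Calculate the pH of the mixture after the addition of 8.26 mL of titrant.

4.71

Initial n(CH3COOH) = 0.09086 x 0.03561 = 0.003236 mol.
n(KOH) added = 0.1887 x 0.008260 = 0.001559 mol, converting that many moles of CH3COOH to CH3COO-.
Remaining n(CH3COOH) = 0.001677 mol; n(CH3COO-) = 0.001559 mol.
By Henderson-Hasselbalch, pH = pKa + log([A^-]/[HA]) = 4.74 + log(0.001559/0.001677) = 4.74 + (-0.03) = 4.71.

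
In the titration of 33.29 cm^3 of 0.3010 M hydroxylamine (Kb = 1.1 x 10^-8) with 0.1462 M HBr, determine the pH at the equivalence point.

n(NH2OH) = 0.3010 x 0.03329 = 0.01002 mol; V(HBr) at equivalence = 0.01002/0.1462 = 0.06854 L.
At equivalence the base is fully converted to NH3OH+; total volume = 0.1018 L, so [NH3OH+] = 0.01002/0.1018 = 0.09840 M.
Ka(NH3OH+) = Kw/Kb = 1.0e-14 / 1.1 x 10^-8 = 9.09e-7.
[H^+] = sqrt(Ka x [NH3OH+]) = sqrt(9.09e-7 x 0.09840) = 0.000299 M.
pH = -log(0.000299) = 3.52.

3.52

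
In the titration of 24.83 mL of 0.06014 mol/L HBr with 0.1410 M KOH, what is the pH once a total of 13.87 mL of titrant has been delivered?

n(acid) = 0.06014 x 0.02483 = 0.001493 mol; n(KOH) added = 0.1410 x 0.01387 = 0.001956 mol.
Base is in excess by 0.001956 - 0.001493 = 0.0004624 mol in a total volume of 0.03870 L.
[OH^-] = 0.0004624/0.03870 = 0.01195 M, so pOH = 1.92 and pH = 14.00 - 1.92 = 12.08.

12.08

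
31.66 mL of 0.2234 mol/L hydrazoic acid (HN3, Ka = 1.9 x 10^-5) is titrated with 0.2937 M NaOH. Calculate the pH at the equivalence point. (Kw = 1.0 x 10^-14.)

8.91

n(HN3) = 0.2234 x 0.03166 = 0.007073 mol; V(NaOH) at equivalence = 0.007073/0.2937 = 0.02408 L.
At equivalence all the acid is converted to N3-; total volume = 0.03166 + 0.02408 = 0.05574 L, so [N3-] = 0.007073/0.05574 = 0.1269 M.
Kb = Kw/Ka = 1.0e-14 / 1.9 x 10^-5 = 5.26e-10.
[OH^-] = sqrt(Kb x [N3-]) = sqrt(5.26e-10 x 0.1269) = 8.17e-6 M.
pOH = 5.09, so pH = 14.00 - 5.09 = 8.91.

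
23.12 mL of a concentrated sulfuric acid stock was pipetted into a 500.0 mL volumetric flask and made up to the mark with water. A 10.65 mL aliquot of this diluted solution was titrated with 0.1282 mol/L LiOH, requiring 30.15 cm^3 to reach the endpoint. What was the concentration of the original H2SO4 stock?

n(LiOH) = 0.1282 x 0.03015 = 0.003865 mol.
n(H2SO4) in the aliquot = 0.003865 x 1/2 = 0.001933 mol.
[diluted H2SO4] = 0.001933 / 0.01065 = 0.1815 M.
Dilution factor = 500.0/23.12 = 21.63, so [stock] = 0.1815 x 21.63 = 3.92 M.

3.92 M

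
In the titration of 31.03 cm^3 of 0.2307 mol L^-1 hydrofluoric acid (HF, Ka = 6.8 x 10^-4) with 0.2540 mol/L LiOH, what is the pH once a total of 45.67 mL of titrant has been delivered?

12.76

n(acid) = 0.2307 x 0.03103 = 0.007159 mol; n(LiOH) added = 0.2540 x 0.04567 = 0.01160 mol.
Base is in excess by 0.01160 - 0.007159 = 0.004442 mol in a total volume of 0.07670 L.
[OH^-] = 0.004442/0.07670 = 0.05791 M, so pOH = 1.24 and pH = 14.00 - 1.24 = 12.76.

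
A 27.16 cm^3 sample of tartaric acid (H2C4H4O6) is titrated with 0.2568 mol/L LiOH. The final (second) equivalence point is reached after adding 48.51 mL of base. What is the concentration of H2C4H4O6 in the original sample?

n(LiOH) = 0.2568 x 0.04851 = 0.01246 mol.
At the final (second) equivalence point, 2 mol OH^- react per mol H2C4H4O6, so n(H2C4H4O6) = 0.01246 / 2 = 0.006229 mol.
[H2C4H4O6] = 0.006229 / 0.02716 L = 0.229 M.

0.229 M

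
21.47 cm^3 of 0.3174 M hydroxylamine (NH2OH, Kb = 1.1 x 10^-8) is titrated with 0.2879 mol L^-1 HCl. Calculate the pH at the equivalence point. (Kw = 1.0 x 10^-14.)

3.43

n(NH2OH) = 0.3174 x 0.02147 = 0.006815 mol; V(HCl) at equivalence = 0.006815/0.2879 = 0.02367 L.
At equivalence the base is fully converted to NH3OH+; total volume = 0.04514 L, so [NH3OH+] = 0.006815/0.04514 = 0.1510 M.
Ka(NH3OH+) = Kw/Kb = 1.0e-14 / 1.1 x 10^-8 = 9.09e-7.
[H^+] = sqrt(Ka x [NH3OH+]) = sqrt(9.09e-7 x 0.1510) = 0.000370 M.
pH = -log(0.000370) = 3.43.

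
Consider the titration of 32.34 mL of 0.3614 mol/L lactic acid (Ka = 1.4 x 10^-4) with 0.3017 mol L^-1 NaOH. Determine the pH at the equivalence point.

n(HC3H5O3) = 0.3614 x 0.03234 = 0.01169 mol; V(NaOH) at equivalence = 0.01169/0.3017 = 0.03874 L.
At equivalence all the acid is converted to C3H5O3-; total volume = 0.03234 + 0.03874 = 0.07108 L, so [C3H5O3-] = 0.01169/0.07108 = 0.1644 M.
Kb = Kw/Ka = 1.0e-14 / 1.4 x 10^-4 = 7.14e-11.
[OH^-] = sqrt(Kb x [C3H5O3-]) = sqrt(7.14e-11 x 0.1644) = 3.43e-6 M.
pOH = 5.47, so pH = 14.00 - 5.47 = 8.53.

8.53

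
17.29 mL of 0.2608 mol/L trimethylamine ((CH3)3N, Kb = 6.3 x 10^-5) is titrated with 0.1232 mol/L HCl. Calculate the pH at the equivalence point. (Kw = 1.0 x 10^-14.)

5.44

n((CH3)3N) = 0.2608 x 0.01729 = 0.004509 mol; V(HCl) at equivalence = 0.004509/0.1232 = 0.03660 L.
At equivalence the base is fully converted to (CH3)3NH+; total volume = 0.05389 L, so [(CH3)3NH+] = 0.004509/0.05389 = 0.08367 M.
Ka((CH3)3NH+) = Kw/Kb = 1.0e-14 / 6.3 x 10^-5 = 1.59e-10.
[H^+] = sqrt(Ka x [(CH3)3NH+]) = sqrt(1.59e-10 x 0.08367) = 3.64e-6 M.
pH = -log(3.64e-6) = 5.44.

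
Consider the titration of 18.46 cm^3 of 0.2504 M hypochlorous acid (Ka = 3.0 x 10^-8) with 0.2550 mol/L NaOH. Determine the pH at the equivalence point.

10.31

n(HClO) = 0.2504 x 0.01846 = 0.004622 mol; V(NaOH) at equivalence = 0.004622/0.2550 = 0.01813 L.
At equivalence all the acid is converted to ClO-; total volume = 0.01846 + 0.01813 = 0.03659 L, so [ClO-] = 0.004622/0.03659 = 0.1263 M.
Kb = Kw/Ka = 1.0e-14 / 3.0 x 10^-8 = 3.33e-7.
[OH^-] = sqrt(Kb x [ClO-]) = sqrt(3.33e-7 x 0.1263) = 0.000205 M.
pOH = 3.69, so pH = 14.00 - 3.69 = 10.31.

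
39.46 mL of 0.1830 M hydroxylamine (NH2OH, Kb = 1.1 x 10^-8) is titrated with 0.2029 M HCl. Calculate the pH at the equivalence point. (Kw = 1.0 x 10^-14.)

3.53

n(NH2OH) = 0.1830 x 0.03946 = 0.007221 mol; V(HCl) at equivalence = 0.007221/0.2029 = 0.03559 L.
At equivalence the base is fully converted to NH3OH+; total volume = 0.07505 L, so [NH3OH+] = 0.007221/0.07505 = 0.09622 M.
Ka(NH3OH+) = Kw/Kb = 1.0e-14 / 1.1 x 10^-8 = 9.09e-7.
[H^+] = sqrt(Ka x [NH3OH+]) = sqrt(9.09e-7 x 0.09622) = 0.000296 M.
pH = -log(0.000296) = 3.53.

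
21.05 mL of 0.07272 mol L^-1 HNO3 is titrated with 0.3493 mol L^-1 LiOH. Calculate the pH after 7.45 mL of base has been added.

n(acid) = 0.07272 x 0.02105 = 0.001531 mol; n(LiOH) added = 0.3493 x 0.007450 = 0.002602 mol.
Base is in excess by 0.002602 - 0.001531 = 0.001072 mol in a total volume of 0.02850 L.
[OH^-] = 0.001072/0.02850 = 0.03760 M, so pOH = 1.42 and pH = 14.00 - 1.42 = 12.58.

12.58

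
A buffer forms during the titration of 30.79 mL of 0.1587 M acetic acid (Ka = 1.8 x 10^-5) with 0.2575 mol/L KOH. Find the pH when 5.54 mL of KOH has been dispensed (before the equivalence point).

Initial n(CH3COOH) = 0.1587 x 0.03079 = 0.004886 mol.
n(KOH) added = 0.2575 x 0.005540 = 0.001427 mol, converting that many moles of CH3COOH to CH3COO-.
Remaining n(CH3COOH) = 0.003460 mol; n(CH3COO-) = 0.001427 mol.
By Henderson-Hasselbalch, pH = pKa + log([A^-]/[HA]) = 4.74 + log(0.001427/0.003460) = 4.74 + (-0.38) = 4.36.

4.36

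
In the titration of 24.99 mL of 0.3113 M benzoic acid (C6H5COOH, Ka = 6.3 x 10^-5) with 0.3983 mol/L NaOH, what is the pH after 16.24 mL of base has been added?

Initial n(C6H5COOH) = 0.3113 x 0.02499 = 0.007779 mol.
n(NaOH) added = 0.3983 x 0.01624 = 0.006468 mol, converting that many moles of C6H5COOH to C6H5COO-.
Remaining n(C6H5COOH) = 0.001311 mol; n(C6H5COO-) = 0.006468 mol.
By Henderson-Hasselbalch, pH = pKa + log([A^-]/[HA]) = 4.20 + log(0.006468/0.001311) = 4.20 + (+0.69) = 4.89.

4.89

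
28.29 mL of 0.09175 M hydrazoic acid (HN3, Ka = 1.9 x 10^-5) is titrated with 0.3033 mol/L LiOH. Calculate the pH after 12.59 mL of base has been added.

12.48

n(acid) = 0.09175 x 0.02829 = 0.002596 mol; n(LiOH) added = 0.3033 x 0.01259 = 0.003819 mol.
Base is in excess by 0.003819 - 0.002596 = 0.001223 mol in a total volume of 0.04088 L.
[OH^-] = 0.001223/0.04088 = 0.02992 M, so pOH = 1.52 and pH = 14.00 - 1.52 = 12.48.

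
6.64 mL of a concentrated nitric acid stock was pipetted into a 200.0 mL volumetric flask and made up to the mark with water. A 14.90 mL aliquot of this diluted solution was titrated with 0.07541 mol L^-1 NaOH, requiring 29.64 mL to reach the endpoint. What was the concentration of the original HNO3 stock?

4.52 M

n(NaOH) = 0.07541 x 0.02964 = 0.002235 mol.
n(HNO3) in the aliquot = 0.002235 mol.
[diluted HNO3] = 0.002235 / 0.01490 = 0.1500 M.
Dilution factor = 200.0/6.640 = 30.12, so [stock] = 0.1500 x 30.12 = 4.52 M.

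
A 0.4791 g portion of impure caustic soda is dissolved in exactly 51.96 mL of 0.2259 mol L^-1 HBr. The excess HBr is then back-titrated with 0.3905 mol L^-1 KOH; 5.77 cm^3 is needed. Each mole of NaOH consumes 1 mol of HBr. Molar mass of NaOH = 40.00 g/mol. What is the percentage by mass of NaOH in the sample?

Total n(HBr) added = 0.2259 x 0.05196 = 0.01174 mol.
n(KOH) used = 0.3905 x 0.005770 = 0.002253 mol, which equals the excess n(HBr).
So n(HBr) consumed by the sample = 0.01174 - 0.002253 = 0.009485 mol.
n(NaOH) = 0.009485 / 1 = 0.009485 mol.
mass NaOH = 0.009485 x 40.00 = 0.3794 g, so %NaOH = 0.3794/0.4791 x 100 = 79.2%.

79.2%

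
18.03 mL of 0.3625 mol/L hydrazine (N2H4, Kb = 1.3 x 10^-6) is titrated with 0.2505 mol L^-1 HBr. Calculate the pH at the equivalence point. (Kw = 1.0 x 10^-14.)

n(N2H4) = 0.3625 x 0.01803 = 0.006536 mol; V(HBr) at equivalence = 0.006536/0.2505 = 0.02609 L.
At equivalence the base is fully converted to N2H5+; total volume = 0.04412 L, so [N2H5+] = 0.006536/0.04412 = 0.1481 M.
Ka(N2H5+) = Kw/Kb = 1.0e-14 / 1.3 x 10^-6 = 7.69e-9.
[H^+] = sqrt(Ka x [N2H5+]) = sqrt(7.69e-9 x 0.1481) = 3.38e-5 M.
pH = -log(3.38e-5) = 4.47.

4.47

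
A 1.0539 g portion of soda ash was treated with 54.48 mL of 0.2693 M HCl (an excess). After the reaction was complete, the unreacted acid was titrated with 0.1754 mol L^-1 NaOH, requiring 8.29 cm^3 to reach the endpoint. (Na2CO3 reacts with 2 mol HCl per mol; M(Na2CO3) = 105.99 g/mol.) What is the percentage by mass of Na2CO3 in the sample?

Total n(HCl) added = 0.2693 x 0.05448 = 0.01467 mol.
n(NaOH) used = 0.1754 x 0.008290 = 0.001454 mol, which equals the excess n(HCl).
So n(HCl) consumed by the sample = 0.01467 - 0.001454 = 0.01322 mol.
n(Na2CO3) = 0.01322 / 2 = 0.006609 mol.
mass Na2CO3 = 0.006609 x 105.99 = 0.7005 g, so %Na2CO3 = 0.7005/1.0539 x 100 = 66.5%.

66.5%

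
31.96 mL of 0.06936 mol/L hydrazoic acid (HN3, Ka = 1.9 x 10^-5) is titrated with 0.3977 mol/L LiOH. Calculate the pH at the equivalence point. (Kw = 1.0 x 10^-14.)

8.75

n(HN3) = 0.06936 x 0.03196 = 0.002217 mol; V(LiOH) at equivalence = 0.002217/0.3977 = 0.005574 L.
At equivalence all the acid is converted to N3-; total volume = 0.03196 + 0.005574 = 0.03753 L, so [N3-] = 0.002217/0.03753 = 0.05906 M.
Kb = Kw/Ka = 1.0e-14 / 1.9 x 10^-5 = 5.26e-10.
[OH^-] = sqrt(Kb x [N3-]) = sqrt(5.26e-10 x 0.05906) = 5.58e-6 M.
pOH = 5.25, so pH = 14.00 - 5.25 = 8.75.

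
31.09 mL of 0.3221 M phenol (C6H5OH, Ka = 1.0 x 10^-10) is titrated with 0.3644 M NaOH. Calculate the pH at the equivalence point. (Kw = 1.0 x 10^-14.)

11.62

n(C6H5OH) = 0.3221 x 0.03109 = 0.01001 mol; V(NaOH) at equivalence = 0.01001/0.3644 = 0.02748 L.
At equivalence all the acid is converted to C6H5O-; total volume = 0.03109 + 0.02748 = 0.05857 L, so [C6H5O-] = 0.01001/0.05857 = 0.1710 M.
Kb = Kw/Ka = 1.0e-14 / 1.0 x 10^-10 = 0.000100.
[OH^-] = sqrt(Kb x [C6H5O-]) = sqrt(0.000100 x 0.1710) = 0.00413 M.
pOH = 2.38, so pH = 14.00 - 2.38 = 11.62.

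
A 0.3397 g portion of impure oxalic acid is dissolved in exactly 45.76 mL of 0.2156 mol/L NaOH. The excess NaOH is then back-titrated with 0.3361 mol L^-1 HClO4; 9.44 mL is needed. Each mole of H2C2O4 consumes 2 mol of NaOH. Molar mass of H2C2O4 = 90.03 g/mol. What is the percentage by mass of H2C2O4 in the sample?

Total n(NaOH) added = 0.2156 x 0.04576 = 0.009866 mol.
n(HClO4) used = 0.3361 x 0.009440 = 0.003173 mol, which equals the excess n(NaOH).
So n(NaOH) consumed by the sample = 0.009866 - 0.003173 = 0.006693 mol.
n(H2C2O4) = 0.006693 / 2 = 0.003347 mol.
mass H2C2O4 = 0.003347 x 90.03 = 0.3013 g, so %H2C2O4 = 0.3013/0.3397 x 100 = 88.7%.

88.7%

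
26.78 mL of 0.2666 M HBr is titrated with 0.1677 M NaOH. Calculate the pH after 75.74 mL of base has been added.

12.73

n(acid) = 0.2666 x 0.02678 = 0.007140 mol; n(NaOH) added = 0.1677 x 0.07574 = 0.01270 mol.
Base is in excess by 0.01270 - 0.007140 = 0.005562 mol in a total volume of 0.1025 L.
[OH^-] = 0.005562/0.1025 = 0.05425 M, so pOH = 1.27 and pH = 14.00 - 1.27 = 12.73.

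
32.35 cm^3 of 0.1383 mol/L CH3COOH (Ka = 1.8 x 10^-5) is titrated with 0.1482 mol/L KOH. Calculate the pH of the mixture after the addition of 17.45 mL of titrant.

Initial n(CH3COOH) = 0.1383 x 0.03235 = 0.004474 mol.
n(KOH) added = 0.1482 x 0.01745 = 0.002586 mol, converting that many moles of CH3COOH to CH3COO-.
Remaining n(CH3COOH) = 0.001888 mol; n(CH3COO-) = 0.002586 mol.
By Henderson-Hasselbalch, pH = pKa + log([A^-]/[HA]) = 4.74 + log(0.002586/0.001888) = 4.74 + (+0.14) = 4.88.

4.88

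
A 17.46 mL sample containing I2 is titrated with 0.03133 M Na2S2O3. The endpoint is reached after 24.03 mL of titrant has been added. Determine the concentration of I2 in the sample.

n(Na2S2O3) = 0.03133 x 0.02403 = 0.0007529 mol.
From the balanced equation, 2 mol Na2S2O3 reacts with 1 mol I2, so n(I2) = 0.0007529 x 1/2 = 0.0003764 mol.
[I2] = 0.0003764 / 0.01746 L = 0.0216 M.

0.0216 M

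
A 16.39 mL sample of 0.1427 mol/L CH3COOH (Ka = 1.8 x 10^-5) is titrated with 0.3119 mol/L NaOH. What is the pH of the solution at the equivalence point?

n(CH3COOH) = 0.1427 x 0.01639 = 0.002339 mol; V(NaOH) at equivalence = 0.002339/0.3119 = 0.007499 L.
At equivalence all the acid is converted to CH3COO-; total volume = 0.01639 + 0.007499 = 0.02389 L, so [CH3COO-] = 0.002339/0.02389 = 0.09791 M.
Kb = Kw/Ka = 1.0e-14 / 1.8 x 10^-5 = 5.56e-10.
[OH^-] = sqrt(Kb x [CH3COO-]) = sqrt(5.56e-10 x 0.09791) = 7.38e-6 M.
pOH = 5.13, so pH = 14.00 - 5.13 = 8.87.

8.87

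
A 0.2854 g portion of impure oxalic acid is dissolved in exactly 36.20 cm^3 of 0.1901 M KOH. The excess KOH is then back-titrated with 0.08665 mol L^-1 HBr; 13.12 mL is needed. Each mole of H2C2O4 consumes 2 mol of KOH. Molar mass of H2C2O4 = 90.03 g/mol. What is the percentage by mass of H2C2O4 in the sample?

Total n(KOH) added = 0.1901 x 0.03620 = 0.006882 mol.
n(HBr) used = 0.08665 x 0.01312 = 0.001137 mol, which equals the excess n(KOH).
So n(KOH) consumed by the sample = 0.006882 - 0.001137 = 0.005745 mol.
n(H2C2O4) = 0.005745 / 2 = 0.002872 mol.
mass H2C2O4 = 0.002872 x 90.03 = 0.2586 g, so %H2C2O4 = 0.2586/0.2854 x 100 = 90.6%.

90.6%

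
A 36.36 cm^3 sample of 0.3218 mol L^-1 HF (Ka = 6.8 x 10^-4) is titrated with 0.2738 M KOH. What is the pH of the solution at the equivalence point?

n(HF) = 0.3218 x 0.03636 = 0.01170 mol; V(KOH) at equivalence = 0.01170/0.2738 = 0.04273 L.
At equivalence all the acid is converted to F-; total volume = 0.03636 + 0.04273 = 0.07909 L, so [F-] = 0.01170/0.07909 = 0.1479 M.
Kb = Kw/Ka = 1.0e-14 / 6.8 x 10^-4 = 1.47e-11.
[OH^-] = sqrt(Kb x [F-]) = sqrt(1.47e-11 x 0.1479) = 1.47e-6 M.
pOH = 5.83, so pH = 14.00 - 5.83 = 8.17.

8.17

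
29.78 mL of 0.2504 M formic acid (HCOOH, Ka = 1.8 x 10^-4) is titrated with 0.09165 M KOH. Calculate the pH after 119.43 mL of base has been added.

12.37

n(acid) = 0.2504 x 0.02978 = 0.007457 mol; n(KOH) added = 0.09165 x 0.1194 = 0.01095 mol.
Base is in excess by 0.01095 - 0.007457 = 0.003489 mol in a total volume of 0.1492 L.
[OH^-] = 0.003489/0.1492 = 0.02338 M, so pOH = 1.63 and pH = 14.00 - 1.63 = 12.37.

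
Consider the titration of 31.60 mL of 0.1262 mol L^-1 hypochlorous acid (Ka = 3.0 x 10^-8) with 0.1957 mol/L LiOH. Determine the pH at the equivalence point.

n(HClO) = 0.1262 x 0.03160 = 0.003988 mol; V(LiOH) at equivalence = 0.003988/0.1957 = 0.02038 L.
At equivalence all the acid is converted to ClO-; total volume = 0.03160 + 0.02038 = 0.05198 L, so [ClO-] = 0.003988/0.05198 = 0.07672 M.
Kb = Kw/Ka = 1.0e-14 / 3.0 x 10^-8 = 3.33e-7.
[OH^-] = sqrt(Kb x [ClO-]) = sqrt(3.33e-7 x 0.07672) = 0.000160 M.
pOH = 3.80, so pH = 14.00 - 3.80 = 10.20.

10.20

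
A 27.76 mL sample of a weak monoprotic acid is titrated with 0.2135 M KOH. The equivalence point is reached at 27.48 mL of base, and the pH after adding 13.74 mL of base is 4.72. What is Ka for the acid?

1.9 x 10^-5

13.74 mL is half of the equivalence volume, so this is the half-equivalence point where [HA] = [A^-].
At half-equivalence pH = pKa, so pKa = 4.72.
Ka = 10^(-4.72) = 1.9 x 10^-5.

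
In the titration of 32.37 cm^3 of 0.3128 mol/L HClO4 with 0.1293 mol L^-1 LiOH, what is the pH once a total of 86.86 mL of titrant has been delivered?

11.97

n(acid) = 0.3128 x 0.03237 = 0.01013 mol; n(LiOH) added = 0.1293 x 0.08686 = 0.01123 mol.
Base is in excess by 0.01123 - 0.01013 = 0.001106 mol in a total volume of 0.1192 L.
[OH^-] = 0.001106/0.1192 = 0.009273 M, so pOH = 2.03 and pH = 14.00 - 2.03 = 11.97.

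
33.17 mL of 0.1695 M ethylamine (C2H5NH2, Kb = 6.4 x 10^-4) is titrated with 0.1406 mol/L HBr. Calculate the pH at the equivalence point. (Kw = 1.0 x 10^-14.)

5.96

n(C2H5NH2) = 0.1695 x 0.03317 = 0.005622 mol; V(HBr) at equivalence = 0.005622/0.1406 = 0.03999 L.
At equivalence the base is fully converted to C2H5NH3+; total volume = 0.07316 L, so [C2H5NH3+] = 0.005622/0.07316 = 0.07685 M.
Ka(C2H5NH3+) = Kw/Kb = 1.0e-14 / 6.4 x 10^-4 = 1.56e-11.
[H^+] = sqrt(Ka x [C2H5NH3+]) = sqrt(1.56e-11 x 0.07685) = 1.10e-6 M.
pH = -log(1.10e-6) = 5.96.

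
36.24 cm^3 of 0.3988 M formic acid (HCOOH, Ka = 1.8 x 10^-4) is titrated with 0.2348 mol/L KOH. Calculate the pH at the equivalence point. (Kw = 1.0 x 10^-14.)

8.46

n(HCOOH) = 0.3988 x 0.03624 = 0.01445 mol; V(KOH) at equivalence = 0.01445/0.2348 = 0.06155 L.
At equivalence all the acid is converted to HCOO-; total volume = 0.03624 + 0.06155 = 0.09779 L, so [HCOO-] = 0.01445/0.09779 = 0.1478 M.
Kb = Kw/Ka = 1.0e-14 / 1.8 x 10^-4 = 5.56e-11.
[OH^-] = sqrt(Kb x [HCOO-]) = sqrt(5.56e-11 x 0.1478) = 2.87e-6 M.
pOH = 5.54, so pH = 14.00 - 5.54 = 8.46.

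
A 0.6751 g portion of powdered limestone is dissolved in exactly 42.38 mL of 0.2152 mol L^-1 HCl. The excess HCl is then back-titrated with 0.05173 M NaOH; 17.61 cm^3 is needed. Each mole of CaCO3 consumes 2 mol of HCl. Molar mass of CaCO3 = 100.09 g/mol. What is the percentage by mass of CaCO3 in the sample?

Total n(HCl) added = 0.2152 x 0.04238 = 0.009120 mol.
n(NaOH) used = 0.05173 x 0.01761 = 0.0009110 mol, which equals the excess n(HCl).
So n(HCl) consumed by the sample = 0.009120 - 0.0009110 = 0.008209 mol.
n(CaCO3) = 0.008209 / 2 = 0.004105 mol.
mass CaCO3 = 0.004105 x 100.09 = 0.4108 g, so %CaCO3 = 0.4108/0.6751 x 100 = 60.9%.

60.9%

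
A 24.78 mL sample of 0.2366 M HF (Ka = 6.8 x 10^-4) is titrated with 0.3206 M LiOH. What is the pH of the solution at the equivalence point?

8.15

n(HF) = 0.2366 x 0.02478 = 0.005863 mol; V(LiOH) at equivalence = 0.005863/0.3206 = 0.01829 L.
At equivalence all the acid is converted to F-; total volume = 0.02478 + 0.01829 = 0.04307 L, so [F-] = 0.005863/0.04307 = 0.1361 M.
Kb = Kw/Ka = 1.0e-14 / 6.8 x 10^-4 = 1.47e-11.
[OH^-] = sqrt(Kb x [F-]) = sqrt(1.47e-11 x 0.1361) = 1.41e-6 M.
pOH = 5.85, so pH = 14.00 - 5.85 = 8.15.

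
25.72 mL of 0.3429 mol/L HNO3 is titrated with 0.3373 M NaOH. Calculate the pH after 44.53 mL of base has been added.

12.95

n(acid) = 0.3429 x 0.02572 = 0.008819 mol; n(NaOH) added = 0.3373 x 0.04453 = 0.01502 mol.
Base is in excess by 0.01502 - 0.008819 = 0.006201 mol in a total volume of 0.07025 L.
[OH^-] = 0.006201/0.07025 = 0.08826 M, so pOH = 1.05 and pH = 14.00 - 1.05 = 12.95.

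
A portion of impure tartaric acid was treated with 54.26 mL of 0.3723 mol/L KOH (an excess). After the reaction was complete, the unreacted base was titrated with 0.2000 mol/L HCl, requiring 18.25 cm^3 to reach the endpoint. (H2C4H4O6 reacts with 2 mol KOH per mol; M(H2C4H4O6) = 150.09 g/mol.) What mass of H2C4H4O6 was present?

Total n(KOH) added = 0.3723 x 0.05426 = 0.02020 mol.
n(HCl) used = 0.2000 x 0.01825 = 0.003650 mol, which equals the excess n(KOH).
So n(KOH) consumed by the sample = 0.02020 - 0.003650 = 0.01655 mol.
n(H2C4H4O6) = 0.01655 / 2 = 0.008275 mol.
mass = 0.008275 mol x 150.09 g/mol = 1.24 g.

1.24 g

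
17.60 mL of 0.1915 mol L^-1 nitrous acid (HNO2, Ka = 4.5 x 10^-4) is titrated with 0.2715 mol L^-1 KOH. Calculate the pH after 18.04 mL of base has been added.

12.63

n(acid) = 0.1915 x 0.01760 = 0.003370 mol; n(KOH) added = 0.2715 x 0.01804 = 0.004898 mol.
Base is in excess by 0.004898 - 0.003370 = 0.001527 mol in a total volume of 0.03564 L.
[OH^-] = 0.001527/0.03564 = 0.04286 M, so pOH = 1.37 and pH = 14.00 - 1.37 = 12.63.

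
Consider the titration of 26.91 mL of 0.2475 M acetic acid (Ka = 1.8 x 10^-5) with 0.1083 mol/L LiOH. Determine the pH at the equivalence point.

8.81

n(CH3COOH) = 0.2475 x 0.02691 = 0.006660 mol; V(LiOH) at equivalence = 0.006660/0.1083 = 0.06150 L.
At equivalence all the acid is converted to CH3COO-; total volume = 0.02691 + 0.06150 = 0.08841 L, so [CH3COO-] = 0.006660/0.08841 = 0.07534 M.
Kb = Kw/Ka = 1.0e-14 / 1.8 x 10^-5 = 5.56e-10.
[OH^-] = sqrt(Kb x [CH3COO-]) = sqrt(5.56e-10 x 0.07534) = 6.47e-6 M.
pOH = 5.19, so pH = 14.00 - 5.19 = 8.81.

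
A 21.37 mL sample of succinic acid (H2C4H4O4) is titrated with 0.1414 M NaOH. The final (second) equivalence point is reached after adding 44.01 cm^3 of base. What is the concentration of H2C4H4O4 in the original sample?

0.146 M

n(NaOH) = 0.1414 x 0.04401 = 0.006223 mol.
At the final (second) equivalence point, 2 mol OH^- react per mol H2C4H4O4, so n(H2C4H4O4) = 0.006223 / 2 = 0.003112 mol.
[H2C4H4O4] = 0.003112 / 0.02137 L = 0.146 M.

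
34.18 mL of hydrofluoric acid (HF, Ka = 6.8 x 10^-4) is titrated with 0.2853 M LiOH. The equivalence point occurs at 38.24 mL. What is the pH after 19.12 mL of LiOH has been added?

19.12 mL is exactly half the equivalence volume (38.24/2), i.e. the half-equivalence point.
There, n(HA) = n(A^-), so pH = pKa = -log(6.8 x 10^-4) = 3.17.

3.17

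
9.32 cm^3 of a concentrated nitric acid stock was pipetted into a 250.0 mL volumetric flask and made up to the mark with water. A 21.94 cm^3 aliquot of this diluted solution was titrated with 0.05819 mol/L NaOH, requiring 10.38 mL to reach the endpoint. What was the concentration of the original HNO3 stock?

0.738 M

n(NaOH) = 0.05819 x 0.01038 = 0.0006040 mol.
n(HNO3) in the aliquot = 0.0006040 mol.
[diluted HNO3] = 0.0006040 / 0.02194 = 0.02753 M.
Dilution factor = 250.0/9.320 = 26.82, so [stock] = 0.02753 x 26.82 = 0.738 M.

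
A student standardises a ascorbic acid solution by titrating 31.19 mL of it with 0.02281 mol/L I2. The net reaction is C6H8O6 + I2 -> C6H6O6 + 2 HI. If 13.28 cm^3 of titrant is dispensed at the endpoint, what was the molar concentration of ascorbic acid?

n(I2) = 0.02281 x 0.01328 = 0.0003029 mol.
From the balanced equation, 1 mol I2 reacts with 1 mol ascorbic acid, so n(ascorbic acid) = 0.0003029 x 1/1 = 0.0003029 mol.
[ascorbic acid] = 0.0003029 / 0.03119 L = 0.00971 M.

0.00971 M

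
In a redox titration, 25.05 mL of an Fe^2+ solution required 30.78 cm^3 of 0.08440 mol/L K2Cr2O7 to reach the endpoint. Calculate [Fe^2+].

n(K2Cr2O7) = 0.08440 x 0.03078 = 0.002598 mol.
From the balanced equation, 1 mol K2Cr2O7 reacts with 6 mol Fe^2+, so n(Fe^2+) = 0.002598 x 6/1 = 0.01559 mol.
[Fe^2+] = 0.01559 / 0.02505 L = 0.622 M.

0.622 M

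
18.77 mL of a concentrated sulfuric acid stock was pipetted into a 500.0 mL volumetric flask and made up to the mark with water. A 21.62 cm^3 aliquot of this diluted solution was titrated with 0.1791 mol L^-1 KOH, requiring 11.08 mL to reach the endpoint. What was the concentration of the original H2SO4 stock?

n(KOH) = 0.1791 x 0.01108 = 0.001984 mol.
n(H2SO4) in the aliquot = 0.001984 x 1/2 = 0.0009922 mol.
[diluted H2SO4] = 0.0009922 / 0.02162 = 0.04589 M.
Dilution factor = 500.0/18.77 = 26.64, so [stock] = 0.04589 x 26.64 = 1.22 M.

1.22 M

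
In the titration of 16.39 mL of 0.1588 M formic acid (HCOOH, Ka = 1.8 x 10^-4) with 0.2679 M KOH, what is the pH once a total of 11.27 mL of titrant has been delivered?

12.18

n(acid) = 0.1588 x 0.01639 = 0.002603 mol; n(KOH) added = 0.2679 x 0.01127 = 0.003019 mol.
Base is in excess by 0.003019 - 0.002603 = 0.0004165 mol in a total volume of 0.02766 L.
[OH^-] = 0.0004165/0.02766 = 0.01506 M, so pOH = 1.82 and pH = 14.00 - 1.82 = 12.18.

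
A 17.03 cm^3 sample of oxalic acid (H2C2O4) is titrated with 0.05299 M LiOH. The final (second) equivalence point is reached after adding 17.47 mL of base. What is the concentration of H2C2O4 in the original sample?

0.0272 M

n(LiOH) = 0.05299 x 0.01747 = 0.0009257 mol.
At the final (second) equivalence point, 2 mol OH^- react per mol H2C2O4, so n(H2C2O4) = 0.0009257 / 2 = 0.0004629 mol.
[H2C2O4] = 0.0004629 / 0.01703 L = 0.0272 M.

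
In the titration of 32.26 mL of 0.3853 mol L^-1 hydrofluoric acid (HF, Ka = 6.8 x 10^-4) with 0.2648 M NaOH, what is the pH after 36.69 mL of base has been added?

Initial n(HF) = 0.3853 x 0.03226 = 0.01243 mol.
n(NaOH) added = 0.2648 x 0.03669 = 0.009716 mol, converting that many moles of HF to F-.
Remaining n(HF) = 0.002714 mol; n(F-) = 0.009716 mol.
By Henderson-Hasselbalch, pH = pKa + log([A^-]/[HA]) = 3.17 + log(0.009716/0.002714) = 3.17 + (+0.55) = 3.72.

3.72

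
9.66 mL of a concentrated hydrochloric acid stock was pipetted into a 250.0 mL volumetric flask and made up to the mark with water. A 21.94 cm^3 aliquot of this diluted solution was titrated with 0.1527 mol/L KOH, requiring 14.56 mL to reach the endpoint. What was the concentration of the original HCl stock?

n(KOH) = 0.1527 x 0.01456 = 0.002223 mol.
n(HCl) in the aliquot = 0.002223 mol.
[diluted HCl] = 0.002223 / 0.02194 = 0.1013 M.
Dilution factor = 250.0/9.660 = 25.88, so [stock] = 0.1013 x 25.88 = 2.62 M.

2.62 M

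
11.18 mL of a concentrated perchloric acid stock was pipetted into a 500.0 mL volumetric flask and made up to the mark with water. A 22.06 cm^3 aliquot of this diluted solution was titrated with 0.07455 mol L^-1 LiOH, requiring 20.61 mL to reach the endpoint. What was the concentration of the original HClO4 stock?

3.11 M

n(LiOH) = 0.07455 x 0.02061 = 0.001536 mol.
n(HClO4) in the aliquot = 0.001536 mol.
[diluted HClO4] = 0.001536 / 0.02206 = 0.06965 M.
Dilution factor = 500.0/11.18 = 44.72, so [stock] = 0.06965 x 44.72 = 3.11 M.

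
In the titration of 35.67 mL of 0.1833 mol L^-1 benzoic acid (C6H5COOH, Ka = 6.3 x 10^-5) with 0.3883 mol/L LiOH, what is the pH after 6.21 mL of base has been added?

Initial n(C6H5COOH) = 0.1833 x 0.03567 = 0.006538 mol.
n(LiOH) added = 0.3883 x 0.006210 = 0.002411 mol, converting that many moles of C6H5COOH to C6H5COO-.
Remaining n(C6H5COOH) = 0.004127 mol; n(C6H5COO-) = 0.002411 mol.
By Henderson-Hasselbalch, pH = pKa + log([A^-]/[HA]) = 4.20 + log(0.002411/0.004127) = 4.20 + (-0.23) = 3.97.

3.97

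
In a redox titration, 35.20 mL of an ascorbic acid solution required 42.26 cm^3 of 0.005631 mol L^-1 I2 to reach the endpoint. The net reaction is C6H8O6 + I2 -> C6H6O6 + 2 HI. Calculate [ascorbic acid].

0.00676 M

n(I2) = 0.005631 x 0.04226 = 0.0002380 mol.
From the balanced equation, 1 mol I2 reacts with 1 mol ascorbic acid, so n(ascorbic acid) = 0.0002380 x 1/1 = 0.0002380 mol.
[ascorbic acid] = 0.0002380 / 0.03520 L = 0.00676 M.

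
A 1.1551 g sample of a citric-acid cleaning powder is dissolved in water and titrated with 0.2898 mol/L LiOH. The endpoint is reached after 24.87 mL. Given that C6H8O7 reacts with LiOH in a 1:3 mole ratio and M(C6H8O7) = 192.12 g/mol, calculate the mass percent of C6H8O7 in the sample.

n(LiOH) = 0.2898 x 0.02487 = 0.007207 mol.
n(C6H8O7) = 0.007207 / 3 = 0.002402 mol.
mass of C6H8O7 = 0.002402 x 192.12 = 0.4616 g.
% purity = 0.4616 / 1.1551 x 100 = 40.0%.

40.0%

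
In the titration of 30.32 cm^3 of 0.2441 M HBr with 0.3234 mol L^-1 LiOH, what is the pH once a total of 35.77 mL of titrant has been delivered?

n(acid) = 0.2441 x 0.03032 = 0.007401 mol; n(LiOH) added = 0.3234 x 0.03577 = 0.01157 mol.
Base is in excess by 0.01157 - 0.007401 = 0.004167 mol in a total volume of 0.06609 L.
[OH^-] = 0.004167/0.06609 = 0.06305 M, so pOH = 1.20 and pH = 14.00 - 1.20 = 12.80.

12.80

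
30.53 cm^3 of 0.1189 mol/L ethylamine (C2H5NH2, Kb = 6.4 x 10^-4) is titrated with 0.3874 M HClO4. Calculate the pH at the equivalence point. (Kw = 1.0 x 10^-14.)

n(C2H5NH2) = 0.1189 x 0.03053 = 0.003630 mol; V(HClO4) at equivalence = 0.003630/0.3874 = 0.009370 L.
At equivalence the base is fully converted to C2H5NH3+; total volume = 0.03990 L, so [C2H5NH3+] = 0.003630/0.03990 = 0.09098 M.
Ka(C2H5NH3+) = Kw/Kb = 1.0e-14 / 6.4 x 10^-4 = 1.56e-11.
[H^+] = sqrt(Ka x [C2H5NH3+]) = sqrt(1.56e-11 x 0.09098) = 1.19e-6 M.
pH = -log(1.19e-6) = 5.92.

5.92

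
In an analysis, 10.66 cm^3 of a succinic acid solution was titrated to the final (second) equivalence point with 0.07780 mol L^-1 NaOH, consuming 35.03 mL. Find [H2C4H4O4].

0.128 M

n(NaOH) = 0.07780 x 0.03503 = 0.002725 mol.
At the final (second) equivalence point, 2 mol OH^- react per mol H2C4H4O4, so n(H2C4H4O4) = 0.002725 / 2 = 0.001363 mol.
[H2C4H4O4] = 0.001363 / 0.01066 L = 0.128 M.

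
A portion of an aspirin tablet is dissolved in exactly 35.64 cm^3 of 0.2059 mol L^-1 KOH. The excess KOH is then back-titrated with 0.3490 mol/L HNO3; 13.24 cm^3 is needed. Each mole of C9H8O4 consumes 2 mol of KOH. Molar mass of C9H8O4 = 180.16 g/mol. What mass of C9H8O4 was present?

Total n(KOH) added = 0.2059 x 0.03564 = 0.007338 mol.
n(HNO3) used = 0.3490 x 0.01324 = 0.004621 mol, which equals the excess n(KOH).
So n(KOH) consumed by the sample = 0.007338 - 0.004621 = 0.002718 mol.
n(C9H8O4) = 0.002718 / 2 = 0.001359 mol.
mass = 0.001359 mol x 180.16 g/mol = 0.245 g.

0.245 g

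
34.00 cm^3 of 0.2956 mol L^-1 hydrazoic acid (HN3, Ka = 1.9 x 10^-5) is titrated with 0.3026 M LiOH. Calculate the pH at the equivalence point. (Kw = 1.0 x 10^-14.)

8.95

n(HN3) = 0.2956 x 0.03400 = 0.01005 mol; V(LiOH) at equivalence = 0.01005/0.3026 = 0.03321 L.
At equivalence all the acid is converted to N3-; total volume = 0.03400 + 0.03321 = 0.06721 L, so [N3-] = 0.01005/0.06721 = 0.1495 M.
Kb = Kw/Ka = 1.0e-14 / 1.9 x 10^-5 = 5.26e-10.
[OH^-] = sqrt(Kb x [N3-]) = sqrt(5.26e-10 x 0.1495) = 8.87e-6 M.
pOH = 5.05, so pH = 14.00 - 5.05 = 8.95.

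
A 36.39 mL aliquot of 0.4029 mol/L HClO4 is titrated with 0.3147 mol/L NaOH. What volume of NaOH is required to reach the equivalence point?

n(HClO4) = 0.4029 mol/L x 0.03639 L = 0.01466 mol.
At equivalence n(NaOH) = n(HClO4) = 0.01466 mol.
V(NaOH) = 0.01466 / 0.3147 = 0.04659 L = 46.6 mL.

46.6 mL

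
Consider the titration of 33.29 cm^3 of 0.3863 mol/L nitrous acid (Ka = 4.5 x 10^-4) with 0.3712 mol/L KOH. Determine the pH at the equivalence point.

n(HNO2) = 0.3863 x 0.03329 = 0.01286 mol; V(KOH) at equivalence = 0.01286/0.3712 = 0.03464 L.
At equivalence all the acid is converted to NO2-; total volume = 0.03329 + 0.03464 = 0.06793 L, so [NO2-] = 0.01286/0.06793 = 0.1893 M.
Kb = Kw/Ka = 1.0e-14 / 4.5 x 10^-4 = 2.22e-11.
[OH^-] = sqrt(Kb x [NO2-]) = sqrt(2.22e-11 x 0.1893) = 2.05e-6 M.
pOH = 5.69, so pH = 14.00 - 5.69 = 8.31.

8.31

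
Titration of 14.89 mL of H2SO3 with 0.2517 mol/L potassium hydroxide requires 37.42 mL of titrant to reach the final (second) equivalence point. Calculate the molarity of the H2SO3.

0.316 M

n(KOH) = 0.2517 x 0.03742 = 0.009419 mol.
At the final (second) equivalence point, 2 mol OH^- react per mol H2SO3, so n(H2SO3) = 0.009419 / 2 = 0.004709 mol.
[H2SO3] = 0.004709 / 0.01489 L = 0.316 M.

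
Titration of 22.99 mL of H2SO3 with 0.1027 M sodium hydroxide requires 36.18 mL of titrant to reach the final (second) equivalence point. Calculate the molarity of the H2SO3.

0.0808 M

n(NaOH) = 0.1027 x 0.03618 = 0.003716 mol.
At the final (second) equivalence point, 2 mol OH^- react per mol H2SO3, so n(H2SO3) = 0.003716 / 2 = 0.001858 mol.
[H2SO3] = 0.001858 / 0.02299 L = 0.0808 M.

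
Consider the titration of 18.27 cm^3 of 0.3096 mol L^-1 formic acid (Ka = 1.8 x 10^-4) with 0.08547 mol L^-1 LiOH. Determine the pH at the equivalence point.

n(HCOOH) = 0.3096 x 0.01827 = 0.005656 mol; V(LiOH) at equivalence = 0.005656/0.08547 = 0.06618 L.
At equivalence all the acid is converted to HCOO-; total volume = 0.01827 + 0.06618 = 0.08445 L, so [HCOO-] = 0.005656/0.08445 = 0.06698 M.
Kb = Kw/Ka = 1.0e-14 / 1.8 x 10^-4 = 5.56e-11.
[OH^-] = sqrt(Kb x [HCOO-]) = sqrt(5.56e-11 x 0.06698) = 1.93e-6 M.
pOH = 5.71, so pH = 14.00 - 5.71 = 8.29.

8.29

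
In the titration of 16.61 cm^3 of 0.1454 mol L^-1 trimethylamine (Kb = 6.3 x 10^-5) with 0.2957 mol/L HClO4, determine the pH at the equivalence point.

5.41

n((CH3)3N) = 0.1454 x 0.01661 = 0.002415 mol; V(HClO4) at equivalence = 0.002415/0.2957 = 0.008167 L.
At equivalence the base is fully converted to (CH3)3NH+; total volume = 0.02478 L, so [(CH3)3NH+] = 0.002415/0.02478 = 0.09747 M.
Ka((CH3)3NH+) = Kw/Kb = 1.0e-14 / 6.3 x 10^-5 = 1.59e-10.
[H^+] = sqrt(Ka x [(CH3)3NH+]) = sqrt(1.59e-10 x 0.09747) = 3.93e-6 M.
pH = -log(3.93e-6) = 5.41.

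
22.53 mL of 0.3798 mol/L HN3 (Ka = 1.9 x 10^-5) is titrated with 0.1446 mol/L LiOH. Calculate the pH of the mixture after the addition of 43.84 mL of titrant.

5.18

Initial n(HN3) = 0.3798 x 0.02253 = 0.008557 mol.
n(LiOH) added = 0.1446 x 0.04384 = 0.006339 mol, converting that many moles of HN3 to N3-.
Remaining n(HN3) = 0.002218 mol; n(N3-) = 0.006339 mol.
By Henderson-Hasselbalch, pH = pKa + log([A^-]/[HA]) = 4.72 + log(0.006339/0.002218) = 4.72 + (+0.46) = 5.18.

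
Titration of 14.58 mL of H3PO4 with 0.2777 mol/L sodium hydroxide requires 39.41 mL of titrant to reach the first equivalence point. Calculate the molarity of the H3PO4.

n(NaOH) = 0.2777 x 0.03941 = 0.01094 mol.
At the first equivalence point, 1 mol OH^- react per mol H3PO4, so n(H3PO4) = 0.01094 / 1 = 0.01094 mol.
[H3PO4] = 0.01094 / 0.01458 L = 0.751 M.

0.751 M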